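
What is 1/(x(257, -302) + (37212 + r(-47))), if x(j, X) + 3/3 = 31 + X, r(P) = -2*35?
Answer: 1/36870 ≈ 2.7122e-5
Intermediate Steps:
r(P) = -70
x(j, X) = 30 + X (x(j, X) = -1 + (31 + X) = 30 + X)
1/(x(257, -302) + (37212 + r(-47))) = 1/((30 - 302) + (37212 - 70)) = 1/(-272 + 37142) = 1/36870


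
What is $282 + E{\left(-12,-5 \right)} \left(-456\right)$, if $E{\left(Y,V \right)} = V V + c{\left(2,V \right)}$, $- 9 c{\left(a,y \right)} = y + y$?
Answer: $- \frac{34874}{3} \approx -11625.0$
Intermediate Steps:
$c{\left(a,y \right)} = - \frac{2 y}{9}$ ($c{\left(a,y \right)} = - \frac{y + y}{9} = - \frac{2 y}{9}$)
$E{\left(Y,V \right)} = V^{2} - \frac{2 V}{9}$ ($E{\left(Y,V \right)} = V V - \frac{2 V}{9} = V^{2} - \frac{2 V}{9}$)
$282 + E{\left(-12,-5 \right)} \left(-456\right) = 282 + \frac{1}{9} \left(-5\right) \left(-2 + 9 \left(-5\right)\right) \left(-456\right) = 282 + \frac{1}{9} \left(-5\right) \left(-2 - 45\right) \left(-456\right) = 282 + \frac{1}{9} \left(-5\right) \left(-47\right) \left(-456\right) = 282 + \frac{235}{9} \left(-456\right) = 282 - \frac{35720}{3} = - \frac{34874}{3}$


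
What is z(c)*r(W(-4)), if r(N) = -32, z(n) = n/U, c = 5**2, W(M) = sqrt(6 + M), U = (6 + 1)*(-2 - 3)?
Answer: 160/7 ≈ 22.857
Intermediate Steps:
U = -35 (U = 7*(-5) = -35)
c = 25
z(n) = -n/35 (z(n) = n/(-35) = n*(-1/35) = -n/35)
z(c)*r(W(-4)) = -1/35*25*(-32) = -5/7*(-32) = 160/7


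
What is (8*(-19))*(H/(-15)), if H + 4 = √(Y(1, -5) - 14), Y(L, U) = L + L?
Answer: -608/15 + 304*I*√3/15 ≈ -40.533 + 35.103*I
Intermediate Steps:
Y(L, U) = 2*L
H = -4 + 2*I*√3 (H = -4 + √(2*1 - 14) = -4 + √(2 - 14) = -4 + √(-12) = -4 + 2*I*√3 ≈ -4.0 + 3.4641*I)
(8*(-19))*(H/(-15)) = (8*(-19))*((-4 + 2*I*√3)/(-15)) = -152*(-4 + 2*I*√3)*(-1)/15 = -152*(4/15 - 2*I*√3/15) = -608/15 + 304*I*√3/15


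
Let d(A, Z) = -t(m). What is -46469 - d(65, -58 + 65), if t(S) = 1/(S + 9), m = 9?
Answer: -836441/18 ≈ -46469.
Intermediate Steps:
t(S) = 1/(9 + S)
d(A, Z) = -1/18 (d(A, Z) = -1/(9 + 9) = -1/18)
-46469 - d(65, -58 + 65) = -46469 - 1*(-1/18) = -46469 + 1/18 = -836441/18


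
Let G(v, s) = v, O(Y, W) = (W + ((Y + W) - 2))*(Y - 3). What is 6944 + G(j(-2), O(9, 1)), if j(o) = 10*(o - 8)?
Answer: 6844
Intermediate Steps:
O(Y, W) = (-3 + Y)*(-2 + Y + 2*W) (O(Y, W) = (W + ((W + Y) - 2))*(-3 + Y) = (W + (-2 + W + Y))*(-3 + Y) = (-2 + Y + 2*W)*(-3 + Y) = (-3 + Y)*(-2 + Y + 2*W))
j(o) = -80 + 10*o (j(o) = 10*(-8 + o) = -80 + 10*o)
6944 + G(j(-2), O(9, 1)) = 6944 + (-80 + 10*(-2)) = 6944 + (-80 - 20) = 6944 - 100 = 6844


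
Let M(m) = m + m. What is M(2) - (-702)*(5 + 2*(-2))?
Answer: 706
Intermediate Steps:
M(m) = 2*m
M(2) - (-702)*(5 + 2*(-2)) = 2*2 - (-702)*(5 + 2*(-2)) = 4 - (-702)*(5 - 4) = 4 - (-702) = 4 - 117*(-6) = 4 + 702 = 706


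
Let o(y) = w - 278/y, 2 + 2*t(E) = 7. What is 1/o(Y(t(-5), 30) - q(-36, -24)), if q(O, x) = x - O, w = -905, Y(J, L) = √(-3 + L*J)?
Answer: -15456/13252231 - 417*√2/13252231 ≈ -0.0012108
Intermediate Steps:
t(E) = 5/2 (t(E) = -1 + (½)*7 = -1 + 7/2 = 5/2)
Y(J, L) = √(-3 + J*L)
o(y) = -905 - 278/y
1/o(Y(t(-5), 30) - q(-36, -24)) = 1/(-905 - 278/(√(-3 + (5/2)*30) - (-24 - 1*(-36)))) = 1/(-905 - 278/(√(-3 + 75) - (-24 + 36))) = 1/(-905 - 278/(√72 - 1*12)) = 1/(-905 - 278/(6*√2 - 12)) = 1/(-905 - 278/(-12 + 6*√2))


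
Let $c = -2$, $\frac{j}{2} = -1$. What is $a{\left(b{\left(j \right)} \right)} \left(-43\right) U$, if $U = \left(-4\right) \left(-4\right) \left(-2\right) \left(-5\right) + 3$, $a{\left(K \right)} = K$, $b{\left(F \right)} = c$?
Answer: $14018$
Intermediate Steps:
$j = -2$ ($j = 2 \left(-1\right) = -2$)
$b{\left(F \right)} = -2$
$U = 163$ ($U = 16 \left(-2\right) \left(-5\right) + 3 = \left(-32\right) \left(-5\right) + 3 = 160 + 3 = 163$)
$a{\left(b{\left(j \right)} \right)} \left(-43\right) U = \left(-2\right) \left(-43\right) 163 = 86 \cdot 163 = 14018$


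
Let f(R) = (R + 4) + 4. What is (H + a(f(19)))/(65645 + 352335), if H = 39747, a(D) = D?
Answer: 19887/208990 ≈ 0.095158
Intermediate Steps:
f(R) = 8 + R (f(R) = (4 + R) + 4 = 8 + R)
(H + a(f(19)))/(65645 + 352335) = (39747 + (8 + 19))/(65645 + 352335) = (39747 + 27)/417980 = 39774*(1/417980) = 19887/208990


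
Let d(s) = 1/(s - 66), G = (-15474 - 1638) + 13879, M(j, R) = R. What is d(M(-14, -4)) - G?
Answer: 226309/70 ≈ 3233.0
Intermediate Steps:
G = -3233 (G = -17112 + 13879 = -3233)
d(s) = 1/(-66 + s)
d(M(-14, -4)) - G = 1/(-66 - 4) - 1*(-3233) = 1/(-70) + 3233 = -1/70 + 3233 = 226309/70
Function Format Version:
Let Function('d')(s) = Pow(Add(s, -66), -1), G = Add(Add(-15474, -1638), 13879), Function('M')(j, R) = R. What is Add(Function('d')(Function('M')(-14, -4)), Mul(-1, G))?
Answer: Rational(226309, 70) ≈ 3233.0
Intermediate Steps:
G = -3233 (G = Add(-17112, 13879) = -3233)
Function('d')(s) = Pow(Add(-66, s), -1)
Add(Function('d')(Function('M')(-14, -4)), Mul(-1, G)) = Add(Pow(Add(-66, -4), -1), Mul(-1, -3233)) = Add(Pow(-70, -1), 3233) = Add(Rational(-1, 70), 3233) = Rational(226309, 70)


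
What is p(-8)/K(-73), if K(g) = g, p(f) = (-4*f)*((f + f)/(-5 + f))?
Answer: -512/949 ≈ -0.53952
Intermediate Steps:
p(f) = -8*f**2/(-5 + f) (p(f) = (-4*f)*((2*f)/(-5 + f)) = (-4*f)*(2*f/(-5 + f)) = -8*f**2/(-5 + f))
p(-8)/K(-73) = -8*(-8)**2/(-5 - 8)/(-73) = -8*64/(-13)*(-1/73) = -8*64*(-1/13)*(-1/73) = (512/13)*(-1/73) = -512/949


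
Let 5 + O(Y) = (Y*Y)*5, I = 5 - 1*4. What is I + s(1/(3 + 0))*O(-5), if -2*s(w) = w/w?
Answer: -59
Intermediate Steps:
I = 1 (I = 5 - 4 = 1)
s(w) = -½ (s(w) = -w/(2*w) = -½*1 = -½)
O(Y) = -5 + 5*Y² (O(Y) = -5 + (Y*Y)*5 = -5 + Y²*5 = -5 + 5*Y²)
I + s(1/(3 + 0))*O(-5) = 1 - (-5 + 5*(-5)²)/2 = 1 - (-5 + 5*25)/2 = 1 - (-5 + 125)/2 = 1 - ½*120 = 1 - 60 = -59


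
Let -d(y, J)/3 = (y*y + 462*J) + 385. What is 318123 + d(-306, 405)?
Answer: -525270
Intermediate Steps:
d(y, J) = -1155 - 1386*J - 3*y² (d(y, J) = -3*((y*y + 462*J) + 385) = -3*((y² + 462*J) + 385) = -3*(385 + y² + 462*J) = -1155 - 1386*J - 3*y²)
318123 + d(-306, 405) = 318123 + (-1155 - 1386*405 - 3*(-306)²) = 318123 + (-1155 - 561330 - 3*93636) = 318123 + (-1155 - 561330 - 280908) = 318123 - 843393 = -525270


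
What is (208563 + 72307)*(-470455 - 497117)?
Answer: -271761947640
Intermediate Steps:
(208563 + 72307)*(-470455 - 497117) = 280870*(-967572) = -271761947640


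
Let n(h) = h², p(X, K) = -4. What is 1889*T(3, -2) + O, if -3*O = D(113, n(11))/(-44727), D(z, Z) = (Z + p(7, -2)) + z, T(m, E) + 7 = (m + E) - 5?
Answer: -2788146769/134181 ≈ -20779.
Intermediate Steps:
T(m, E) = -12 + E + m (T(m, E) = -7 + ((m + E) - 5) = -7 + ((E + m) - 5) = -7 + (-5 + E + m) = -12 + E + m)
D(z, Z) = -4 + Z + z (D(z, Z) = (Z - 4) + z = (-4 + Z) + z = -4 + Z + z)
O = 230/134181 (O = -(-4 + 11² + 113)/(3*(-44727)) = -(-4 + 121 + 113)*(-1)/(3*44727) = -230*(-1)/(3*44727) = -⅓*(-230/44727) = 230/134181 ≈ 0.0017141)
1889*T(3, -2) + O = 1889*(-12 - 2 + 3) + 230/134181 = 1889*(-11) + 230/134181 = -20779 + 230/134181 = -2788146769/134181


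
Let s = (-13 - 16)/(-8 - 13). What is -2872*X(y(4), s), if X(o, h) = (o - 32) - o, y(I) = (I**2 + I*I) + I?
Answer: 91904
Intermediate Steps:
s = 29/21 (s = -29/(-21) = -29*(-1/21) = 29/21 ≈ 1.3810)
y(I) = I + 2*I**2 (y(I) = (I**2 + I**2) + I = 2*I**2 + I = I + 2*I**2)
X(o, h) = -32 (X(o, h) = (-32 + o) - o = -32)
-2872*X(y(4), s) = -2872*(-32) = 91904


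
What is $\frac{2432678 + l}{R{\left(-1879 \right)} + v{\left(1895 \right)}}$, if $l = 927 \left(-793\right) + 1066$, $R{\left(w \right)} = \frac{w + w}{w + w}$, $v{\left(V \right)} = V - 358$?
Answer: $\frac{1698633}{1538} \approx 1104.4$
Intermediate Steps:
$v{\left(V \right)} = -358 + V$
$R{\left(w \right)} = 1$ ($R{\left(w \right)} = \frac{2 w}{2 w} = 2 w \frac{1}{2 w} = 1$)
$l = -734045$ ($l = -735111 + 1066 = -734045$)
$\frac{2432678 + l}{R{\left(-1879 \right)} + v{\left(1895 \right)}} = \frac{2432678 - 734045}{1 + \left(-358 + 1895\right)} = \frac{1698633}{1 + 1537} = \frac{1698633}{1538}$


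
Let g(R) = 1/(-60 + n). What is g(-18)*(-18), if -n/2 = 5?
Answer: 9/35 ≈ 0.25714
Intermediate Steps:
n = -10 (n = -2*5 = -10)
g(R) = -1/70 (g(R) = 1/(-60 - 10) = 1/(-70) = -1/70)
g(-18)*(-18) = -1/70*(-18) = 9/35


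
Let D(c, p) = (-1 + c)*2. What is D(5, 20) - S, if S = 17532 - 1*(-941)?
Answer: -18465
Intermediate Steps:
D(c, p) = -2 + 2*c
S = 18473 (S = 17532 + 941 = 18473)
D(5, 20) - S = (-2 + 2*5) - 1*18473 = (-2 + 10) - 18473 = 8 - 18473 = -18465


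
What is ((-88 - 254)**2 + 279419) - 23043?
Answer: 373340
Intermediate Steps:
((-88 - 254)**2 + 279419) - 23043 = ((-342)**2 + 279419) - 23043 = (116964 + 279419) - 23043 = 396383 - 23043 = 373340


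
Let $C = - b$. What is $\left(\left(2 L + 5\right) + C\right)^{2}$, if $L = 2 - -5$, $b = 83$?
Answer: $4096$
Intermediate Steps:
$L = 7$ ($L = 2 + 5 = 7$)
$C = -83$ ($C = \left(-1\right) 83 = -83$)
$\left(\left(2 L + 5\right) + C\right)^{2} = \left(\left(2 \cdot 7 + 5\right) - 83\right)^{2} = \left(\left(14 + 5\right) - 83\right)^{2} = \left(19 - 83\right)^{2} = \left(-64\right)^{2} = 4096$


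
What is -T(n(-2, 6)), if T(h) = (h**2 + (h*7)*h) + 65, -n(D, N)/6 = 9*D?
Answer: -93377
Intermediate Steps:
n(D, N) = -54*D
T(h) = 65 + 8*h**2 (T(h) = (h**2 + (7*h)*h) + 65 = (h**2 + 7*h**2) + 65 = 8*h**2 + 65 = 65 + 8*h**2)
-T(n(-2, 6)) = -(65 + 8*(-54*(-2))**2) = -(65 + 8*108**2) = -(65 + 8*11664) = -(65 + 93312) = -1*93377 = -93377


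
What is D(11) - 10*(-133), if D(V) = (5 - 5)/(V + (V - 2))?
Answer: 1330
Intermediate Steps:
D(V) = 0 (D(V) = 0/(V + (-2 + V)) = 0/(-2 + 2*V) = 0)
D(11) - 10*(-133) = 0 - 10*(-133) = 0 + 1330 = 1330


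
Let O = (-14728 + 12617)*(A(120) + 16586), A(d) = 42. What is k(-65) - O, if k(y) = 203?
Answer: 35101911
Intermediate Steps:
O = -35101708 (O = (-14728 + 12617)*(42 + 16586) = -2111*16628 = -35101708)
k(-65) - O = 203 - 1*(-35101708) = 203 + 35101708 = 35101911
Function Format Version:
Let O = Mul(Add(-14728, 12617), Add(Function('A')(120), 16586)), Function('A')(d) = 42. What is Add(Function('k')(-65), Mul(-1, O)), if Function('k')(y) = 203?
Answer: 35101911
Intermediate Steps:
O = -35101708 (O = Mul(Add(-14728, 12617), Add(42, 16586)) = Mul(-2111, 16628) = -35101708)
Add(Function('k')(-65), Mul(-1, O)) = Add(203, Mul(-1, -35101708)) = Add(203, 35101708) = 35101911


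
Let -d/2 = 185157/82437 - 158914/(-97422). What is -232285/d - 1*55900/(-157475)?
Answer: 1958510436305401199/65381013624976 ≈ 29955.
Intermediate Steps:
d = -10379586224/1338529569 (d = -2*(185157/82437 - 158914/(-97422)) = -2*(185157*(1/82437) - 158914*(-1/97422)) = -2*(61719/27479 + 79457/48711) = -2*5189793112/1338529569 = -10379586224/1338529569 ≈ -7.7545)
-232285/d - 1*55900/(-157475) = -232285/(-10379586224/1338529569) - 1*55900/(-157475) = -232285*(-1338529569/10379586224) - 55900*(-1/157475) = 310920340935165/10379586224 + 2236/6299 = 1958510436305401199/65381013624976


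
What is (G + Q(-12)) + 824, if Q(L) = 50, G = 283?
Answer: 1157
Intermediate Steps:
(G + Q(-12)) + 824 = (283 + 50) + 824 = 333 + 824 = 1157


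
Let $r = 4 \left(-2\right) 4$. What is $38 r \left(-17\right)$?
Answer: $20672$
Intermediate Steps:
$r = -32$ ($r = \left(-8\right) 4 = -32$)
$38 r \left(-17\right) = 38 \left(-32\right) \left(-17\right) = \left(-1216\right) \left(-17\right) = 20672$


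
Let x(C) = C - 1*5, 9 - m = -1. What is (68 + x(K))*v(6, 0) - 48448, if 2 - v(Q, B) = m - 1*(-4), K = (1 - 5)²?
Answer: -49396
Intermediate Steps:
K = 16 (K = (-4)² = 16)
m = 10 (m = 9 - 1*(-1) = 9 + 1 = 10)
v(Q, B) = -12 (v(Q, B) = 2 - (10 - 1*(-4)) = 2 - (10 + 4) = 2 - 1*14 = 2 - 14 = -12)
x(C) = -5 + C (x(C) = C - 5 = -5 + C)
(68 + x(K))*v(6, 0) - 48448 = (68 + (-5 + 16))*(-12) - 48448 = (68 + 11)*(-12) - 48448 = 79*(-12) - 48448 = -948 - 48448 = -49396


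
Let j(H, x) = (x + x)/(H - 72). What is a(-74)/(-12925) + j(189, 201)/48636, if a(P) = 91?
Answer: -85438607/12258095850 ≈ -0.0069700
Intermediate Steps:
j(H, x) = 2*x/(-72 + H) (j(H, x) = (2*x)/(-72 + H) = 2*x/(-72 + H))
a(-74)/(-12925) + j(189, 201)/48636 = 91/(-12925) + (2*201/(-72 + 189))/48636 = 91*(-1/12925) + (2*201/117)*(1/48636) = -91/12925 + (2*201*(1/117))*(1/48636) = -91/12925 + (134/39)*(1/48636) = -91/12925 + 67/948402 = -85438607/12258095850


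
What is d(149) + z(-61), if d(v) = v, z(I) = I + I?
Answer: 27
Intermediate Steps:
z(I) = 2*I
d(149) + z(-61) = 149 + 2*(-61) = 149 - 122 = 27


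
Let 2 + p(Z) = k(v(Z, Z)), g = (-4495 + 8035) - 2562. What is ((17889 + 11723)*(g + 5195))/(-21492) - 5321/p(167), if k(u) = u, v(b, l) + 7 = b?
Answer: -7248987335/848934 ≈ -8538.9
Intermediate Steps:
v(b, l) = -7 + b
g = 978 (g = 3540 - 2562 = 978)
p(Z) = -9 + Z (p(Z) = -2 + (-7 + Z) = -9 + Z)
((17889 + 11723)*(g + 5195))/(-21492) - 5321/p(167) = ((17889 + 11723)*(978 + 5195))/(-21492) - 5321/(-9 + 167) = (29612*6173)*(-1/21492) - 5321/158 = 182794876*(-1/21492) - 5321*1/158 = -45698719/5373 - 5321/158 = -7248987335/848934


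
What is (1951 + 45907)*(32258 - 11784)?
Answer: 979844692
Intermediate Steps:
(1951 + 45907)*(32258 - 11784) = 47858*20474 = 979844692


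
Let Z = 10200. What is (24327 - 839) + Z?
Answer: 33688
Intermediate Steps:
(24327 - 839) + Z = (24327 - 839) + 10200 = 23488 + 10200 = 33688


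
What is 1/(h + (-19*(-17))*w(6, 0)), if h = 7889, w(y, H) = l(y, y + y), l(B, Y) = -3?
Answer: 1/6920 ≈ 0.00014451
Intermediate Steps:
w(y, H) = -3
1/(h + (-19*(-17))*w(6, 0)) = 1/(7889 - 19*(-17)*(-3)) = 1/(7889 + 323*(-3)) = 1/(7889 - 969) = 1/6920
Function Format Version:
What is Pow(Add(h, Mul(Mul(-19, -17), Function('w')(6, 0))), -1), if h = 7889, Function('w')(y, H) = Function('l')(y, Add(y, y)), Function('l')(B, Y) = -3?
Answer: Rational(1, 6920) ≈ 0.00014451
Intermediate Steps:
Function('w')(y, H) = -3
Pow(Add(h, Mul(Mul(-19, -17), Function('w')(6, 0))), -1) = Pow(Add(7889, Mul(Mul(-19, -17), -3)), -1) = Pow(Add(7889, Mul(323, -3)), -1) = Pow(Add(7889, -969), -1) = Pow(6920, -1) = Rational(1, 6920)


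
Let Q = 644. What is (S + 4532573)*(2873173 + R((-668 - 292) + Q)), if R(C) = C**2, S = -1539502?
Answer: 8898486882059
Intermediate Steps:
(S + 4532573)*(2873173 + R((-668 - 292) + Q)) = (-1539502 + 4532573)*(2873173 + ((-668 - 292) + 644)**2) = 2993071*(2873173 + (-960 + 644)**2) = 2993071*(2873173 + (-316)**2) = 2993071*(2873173 + 99856) = 2993071*2973029 = 8898486882059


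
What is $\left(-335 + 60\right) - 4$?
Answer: $-279$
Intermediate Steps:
$\left(-335 + 60\right) - 4 = -275 - 4 = -279$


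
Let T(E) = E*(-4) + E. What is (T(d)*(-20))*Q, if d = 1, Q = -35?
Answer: -2100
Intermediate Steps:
T(E) = -3*E (T(E) = -4*E + E = -3*E)
(T(d)*(-20))*Q = (-3*1*(-20))*(-35) = -3*(-20)*(-35) = 60*(-35) = -2100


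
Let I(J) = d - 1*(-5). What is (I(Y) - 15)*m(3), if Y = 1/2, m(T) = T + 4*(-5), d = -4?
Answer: 238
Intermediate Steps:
m(T) = -20 + T (m(T) = T - 20 = -20 + T)
Y = ½ ≈ 0.50000
I(J) = 1 (I(J) = -4 - 1*(-5) = -4 + 5 = 1)
(I(Y) - 15)*m(3) = (1 - 15)*(-20 + 3) = -14*(-17) = 238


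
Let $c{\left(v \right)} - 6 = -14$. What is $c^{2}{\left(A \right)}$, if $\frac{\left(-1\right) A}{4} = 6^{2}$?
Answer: $64$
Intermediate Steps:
$A = -144$ ($A = - 4 \cdot 6^{2} = \left(-4\right) 36 = -144$)
$c{\left(v \right)} = -8$ ($c{\left(v \right)} = 6 - 14 = -8$)
$c^{2}{\left(A \right)} = \left(-8\right)^{2} = 64$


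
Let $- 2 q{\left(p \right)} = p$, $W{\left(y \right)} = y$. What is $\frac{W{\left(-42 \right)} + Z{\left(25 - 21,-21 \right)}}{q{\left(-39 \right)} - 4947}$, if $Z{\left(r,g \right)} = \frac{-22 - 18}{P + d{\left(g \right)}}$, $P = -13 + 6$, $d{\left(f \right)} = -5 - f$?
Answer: $\frac{836}{88695} \approx 0.0094256$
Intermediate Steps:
$q{\left(p \right)} = - \frac{p}{2}$
$P = -7$
$Z{\left(r,g \right)} = - \frac{40}{-12 - g}$ ($Z{\left(r,g \right)} = \frac{-22 - 18}{-7 - \left(5 + g\right)} = - \frac{40}{-12 - g}$)
$\frac{W{\left(-42 \right)} + Z{\left(25 - 21,-21 \right)}}{q{\left(-39 \right)} - 4947} = \frac{-42 + \frac{40}{12 - 21}}{\left(- \frac{1}{2}\right) \left(-39\right) - 4947} = \frac{-42 + \frac{40}{-9}}{\frac{39}{2} - 4947} = \frac{-42 + 40 \left(- \frac{1}{9}\right)}{- \frac{9855}{2}} = \left(-42 - \frac{40}{9}\right) \left(- \frac{2}{9855}\right) = \left(- \frac{418}{9}\right) \left(- \frac{2}{9855}\right) = \frac{836}{88695}$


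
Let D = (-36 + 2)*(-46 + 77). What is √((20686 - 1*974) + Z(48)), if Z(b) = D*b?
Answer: 4*I*√1930 ≈ 175.73*I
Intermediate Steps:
D = -1054 (D = -34*31 = -1054)
Z(b) = -1054*b
√((20686 - 1*974) + Z(48)) = √((20686 - 1*974) - 1054*48) = √((20686 - 974) - 50592) = √(19712 - 50592) = √(-30880) = 4*I*√1930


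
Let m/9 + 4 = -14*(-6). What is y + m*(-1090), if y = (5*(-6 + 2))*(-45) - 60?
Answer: -783960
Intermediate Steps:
y = 840 (y = (5*(-4))*(-45) - 60 = -20*(-45) - 60 = 900 - 60 = 840)
m = 720 (m = -36 + 9*(-14*(-6)) = -36 + 9*84 = -36 + 756 = 720)
y + m*(-1090) = 840 + 720*(-1090) = 840 - 784800 = -783960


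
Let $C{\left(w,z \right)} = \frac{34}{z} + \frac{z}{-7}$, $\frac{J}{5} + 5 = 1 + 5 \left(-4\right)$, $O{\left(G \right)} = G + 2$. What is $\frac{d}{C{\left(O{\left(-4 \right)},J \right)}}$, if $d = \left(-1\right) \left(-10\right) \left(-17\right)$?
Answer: $- \frac{71400}{7081} \approx -10.083$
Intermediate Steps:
$O{\left(G \right)} = 2 + G$
$J = -120$ ($J = -25 + 5 \left(1 + 5 \left(-4\right)\right) = -25 + 5 \left(1 - 20\right) = -25 + 5 \left(-19\right) = -25 - 95 = -120$)
$C{\left(w,z \right)} = \frac{34}{z} - \frac{z}{7}$ ($C{\left(w,z \right)} = \frac{34}{z} + z \left(- \frac{1}{7}\right) = \frac{34}{z} - \frac{z}{7}$)
$d = -170$ ($d = 10 \left(-17\right) = -170$)
$\frac{d}{C{\left(O{\left(-4 \right)},J \right)}} = - \frac{170}{\frac{34}{-120} - - \frac{120}{7}} = - \frac{170}{34 \left(- \frac{1}{120}\right) + \frac{120}{7}} = - \frac{170}{- \frac{17}{60} + \frac{120}{7}} = - \frac{170}{\frac{7081}{420}} = \left(-170\right) \frac{420}{7081} = - \frac{71400}{7081}$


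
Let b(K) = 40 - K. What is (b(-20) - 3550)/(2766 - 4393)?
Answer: 3490/1627 ≈ 2.1451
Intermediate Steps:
(b(-20) - 3550)/(2766 - 4393) = ((40 - 1*(-20)) - 3550)/(2766 - 4393) = ((40 + 20) - 3550)/(-1627) = (60 - 3550)*(-1/1627) = -3490*(-1/1627) = 3490/1627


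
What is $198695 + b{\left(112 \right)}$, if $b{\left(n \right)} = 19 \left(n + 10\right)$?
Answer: $201013$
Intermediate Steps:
$b{\left(n \right)} = 190 + 19 n$ ($b{\left(n \right)} = 19 \left(10 + n\right) = 190 + 19 n$)
$198695 + b{\left(112 \right)} = 198695 + \left(190 + 19 \cdot 112\right) = 198695 + \left(190 + 2128\right) = 198695 + 2318 = 201013$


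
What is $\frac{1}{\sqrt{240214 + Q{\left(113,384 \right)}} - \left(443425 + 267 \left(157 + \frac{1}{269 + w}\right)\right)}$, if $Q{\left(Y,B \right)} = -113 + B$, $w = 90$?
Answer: $- \frac{62551715917}{30359115537822884} - \frac{128881 \sqrt{240485}}{30359115537822884} \approx -2.0625 \cdot 10^{-6}$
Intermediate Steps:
$\frac{1}{\sqrt{240214 + Q{\left(113,384 \right)}} - \left(443425 + 267 \left(157 + \frac{1}{269 + w}\right)\right)} = \frac{1}{\sqrt{240214 + \left(-113 + 384\right)} - \left(443425 + 267 \left(157 + \frac{1}{269 + 90}\right)\right)} = \frac{1}{\sqrt{240214 + 271} - \left(443425 + 267 \left(157 + \frac{1}{359}\right)\right)} = \frac{1}{\sqrt{240485} - \left(443425 + 267 \left(157 + \frac{1}{359}\right)\right)} = \frac{1}{\sqrt{240485} - \frac{174238763}{359}} = \frac{1}{- \frac{174238763}{359} + \sqrt{240485}}$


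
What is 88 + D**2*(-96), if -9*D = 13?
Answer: -3032/27 ≈ -112.30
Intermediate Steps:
D = -13/9 (D = -1/9*13 = -13/9 ≈ -1.4444)
88 + D**2*(-96) = 88 + (-13/9)**2*(-96) = 88 + (169/81)*(-96) = 88 - 5408/27 = -3032/27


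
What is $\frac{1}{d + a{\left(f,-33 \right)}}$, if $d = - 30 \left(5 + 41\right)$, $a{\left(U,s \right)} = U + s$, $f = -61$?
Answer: $- \frac{1}{1474} \approx -0.00067843$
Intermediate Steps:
$d = -1380$ ($d = \left(-30\right) 46 = -1380$)
$\frac{1}{d + a{\left(f,-33 \right)}} = \frac{1}{-1380 - 94} = \frac{1}{-1474} = - \frac{1}{1474}$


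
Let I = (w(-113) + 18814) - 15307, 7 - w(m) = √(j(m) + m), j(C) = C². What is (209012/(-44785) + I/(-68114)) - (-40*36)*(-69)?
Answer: -151555316152129/1525242745 + 2*√791/34057 ≈ -99365.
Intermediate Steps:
w(m) = 7 - √(m + m²) (w(m) = 7 - √(m² + m) = 7 - √(m + m²))
I = 3514 - 4*√791 (I = ((7 - √(-113*(1 - 113))) + 18814) - 15307 = ((7 - √(-113*(-112))) + 18814) - 15307 = ((7 - √12656) + 18814) - 15307 = ((7 - 4*√791) + 18814) - 15307 = (18821 - 4*√791) - 15307 = 3514 - 4*√791 ≈ 3401.5)
(209012/(-44785) + I/(-68114)) - (-40*36)*(-69) = (209012/(-44785) + (3514 - 4*√791)/(-68114)) - (-40*36)*(-69) = (209012*(-1/44785) + (3514 - 4*√791)*(-1/68114)) - (-1440)*(-69) = (-209012/44785 + (-1757/34057 + 2*√791/34057)) - 1*99360 = (-7197008929/1525242745 + 2*√791/34057) - 99360 = -151555316152129/1525242745 + 2*√791/34057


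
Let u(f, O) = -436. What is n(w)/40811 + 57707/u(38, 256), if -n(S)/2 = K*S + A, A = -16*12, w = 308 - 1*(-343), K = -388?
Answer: -2134656217/17793596 ≈ -119.97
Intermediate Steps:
w = 651 (w = 308 + 343 = 651)
A = -192
n(S) = 384 + 776*S (n(S) = -2*(-388*S - 192) = -2*(-192 - 388*S) = 384 + 776*S)
n(w)/40811 + 57707/u(38, 256) = (384 + 776*651)/40811 + 57707/(-436) = (384 + 505176)*(1/40811) + 57707*(-1/436) = 505560*(1/40811) - 57707/436 = 505560/40811 - 57707/436 = -2134656217/17793596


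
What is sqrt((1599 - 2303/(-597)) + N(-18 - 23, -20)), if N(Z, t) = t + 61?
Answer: 13*sqrt(3466779)/597 ≈ 40.544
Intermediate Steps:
N(Z, t) = 61 + t
sqrt((1599 - 2303/(-597)) + N(-18 - 23, -20)) = sqrt((1599 - 2303/(-597)) + (61 - 20)) = sqrt((1599 - 2303*(-1)/597) + 41) = sqrt((1599 - 1*(-2303/597)) + 41) = sqrt((1599 + 2303/597) + 41) = sqrt(956906/597 + 41) = sqrt(981383/597) = 13*sqrt(3466779)/597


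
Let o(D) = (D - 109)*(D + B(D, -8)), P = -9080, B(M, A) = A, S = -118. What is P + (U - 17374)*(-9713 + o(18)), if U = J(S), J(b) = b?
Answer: 185808436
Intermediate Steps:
U = -118
o(D) = (-109 + D)*(-8 + D) (o(D) = (D - 109)*(D - 8) = (-109 + D)*(-8 + D))
P + (U - 17374)*(-9713 + o(18)) = -9080 + (-118 - 17374)*(-9713 + (872 + 18² - 117*18)) = -9080 - 17492*(-9713 + (872 + 324 - 2106)) = -9080 - 17492*(-9713 - 910) = -9080 - 17492*(-10623) = -9080 + 185817516 = 185808436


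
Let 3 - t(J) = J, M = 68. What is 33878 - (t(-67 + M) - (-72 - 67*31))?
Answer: 31727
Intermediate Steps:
t(J) = 3 - J
33878 - (t(-67 + M) - (-72 - 67*31)) = 33878 - ((3 - (-67 + 68)) - (-72 - 67*31)) = 33878 - ((3 - 1*1) - (-72 - 2077)) = 33878 - ((3 - 1) - 1*(-2149)) = 33878 - (2 + 2149) = 33878 - 1*2151 = 33878 - 2151 = 31727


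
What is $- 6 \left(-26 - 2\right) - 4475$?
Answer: $-4307$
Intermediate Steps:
$- 6 \left(-26 - 2\right) - 4475 = \left(-6\right) \left(-28\right) - 4475 = 168 - 4475 = -4307$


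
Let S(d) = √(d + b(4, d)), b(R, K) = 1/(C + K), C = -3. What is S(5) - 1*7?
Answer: -7 + √22/2 ≈ -4.6548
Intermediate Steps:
b(R, K) = 1/(-3 + K)
S(d) = √(d + 1/(-3 + d))
S(5) - 1*7 = √((1 + 5*(-3 + 5))/(-3 + 5)) - 1*7 = √((1 + 5*2)/2) - 7 = √((1 + 10)/2) - 7 = √((½)*11) - 7 = √(11/2) - 7 = √22/2 - 7 = -7 + √22/2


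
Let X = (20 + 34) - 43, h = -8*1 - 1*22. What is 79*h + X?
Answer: -2359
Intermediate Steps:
h = -30 (h = -8 - 22 = -30)
X = 11 (X = 54 - 43 = 11)
79*h + X = 79*(-30) + 11 = -2370 + 11 = -2359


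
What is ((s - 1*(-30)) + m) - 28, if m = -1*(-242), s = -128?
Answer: 116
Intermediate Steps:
m = 242
((s - 1*(-30)) + m) - 28 = ((-128 - 1*(-30)) + 242) - 28 = ((-128 + 30) + 242) - 28 = (-98 + 242) - 28 = 144 - 28 = 116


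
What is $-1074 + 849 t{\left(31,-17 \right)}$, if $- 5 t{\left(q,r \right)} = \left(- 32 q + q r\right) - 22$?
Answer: $\frac{1302939}{5} \approx 2.6059 \cdot 10^{5}$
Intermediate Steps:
$t{\left(q,r \right)} = \frac{22}{5} + \frac{32 q}{5} - \frac{q r}{5}$ ($t{\left(q,r \right)} = - \frac{\left(- 32 q + q r\right) - 22}{5} = - \frac{-22 - 32 q + q r}{5} = \frac{22}{5} + \frac{32 q}{5} - \frac{q r}{5}$)
$-1074 + 849 t{\left(31,-17 \right)} = -1074 + 849 \left(\frac{22}{5} + \frac{32}{5} \cdot 31 - \frac{31}{5} \left(-17\right)\right) = -1074 + 849 \left(\frac{22}{5} + \frac{992}{5} + \frac{527}{5}\right) = -1074 + 849 \cdot \frac{1541}{5} = -1074 + \frac{1308309}{5} = \frac{1302939}{5}$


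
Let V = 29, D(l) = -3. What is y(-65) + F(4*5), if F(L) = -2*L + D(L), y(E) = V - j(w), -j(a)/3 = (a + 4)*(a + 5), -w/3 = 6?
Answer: 532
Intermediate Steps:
w = -18 (w = -3*6 = -18)
j(a) = -3*(4 + a)*(5 + a) (j(a) = -3*(a + 4)*(a + 5) = -3*(4 + a)*(5 + a))
y(E) = 575 (y(E) = 29 - (-60 - 27*(-18) - 3*(-18)²) = 29 - (-60 + 486 - 3*324) = 29 - (-60 + 486 - 972) = 29 - 1*(-546) = 29 + 546 = 575)
F(L) = -3 - 2*L (F(L) = -2*L - 3 = -3 - 2*L)
y(-65) + F(4*5) = 575 + (-3 - 8*5) = 575 + (-3 - 2*20) = 575 + (-3 - 40) = 575 - 43 = 532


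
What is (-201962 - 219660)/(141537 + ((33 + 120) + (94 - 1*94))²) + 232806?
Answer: 19199998427/82473 ≈ 2.3280e+5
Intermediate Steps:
(-201962 - 219660)/(141537 + ((33 + 120) + (94 - 1*94))²) + 232806 = -421622/(141537 + (153 + (94 - 94))²) + 232806 = -421622/(141537 + (153 + 0)²) + 232806 = -421622/(141537 + 153²) + 232806 = -421622/(141537 + 23409) + 232806 = -421622/164946 + 232806 = -421622*1/164946 + 232806 = -210811/82473 + 232806 = 19199998427/82473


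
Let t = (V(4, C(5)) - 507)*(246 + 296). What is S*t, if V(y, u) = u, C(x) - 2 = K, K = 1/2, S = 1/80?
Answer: -273439/80 ≈ -3418.0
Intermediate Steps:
S = 1/80 ≈ 0.012500
K = 1/2 (K = 1*(1/2) = 1/2 ≈ 0.50000)
C(x) = 5/2 (C(x) = 2 + 1/2 = 5/2)
t = -273439 (t = (5/2 - 507)*(246 + 296) = -1009/2*542 = -273439)
S*t = (1/80)*(-273439) = -273439/80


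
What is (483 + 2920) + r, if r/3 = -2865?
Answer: -5192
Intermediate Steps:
r = -8595 (r = 3*(-2865) = -8595)
(483 + 2920) + r = (483 + 2920) - 8595 = 3403 - 8595 = -5192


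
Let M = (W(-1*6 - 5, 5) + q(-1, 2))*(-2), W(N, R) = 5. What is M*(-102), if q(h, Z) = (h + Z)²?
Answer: 1224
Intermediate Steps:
q(h, Z) = (Z + h)²
M = -12 (M = (5 + (2 - 1)²)*(-2) = (5 + 1²)*(-2) = (5 + 1)*(-2) = 6*(-2) = -12)
M*(-102) = -12*(-102) = 1224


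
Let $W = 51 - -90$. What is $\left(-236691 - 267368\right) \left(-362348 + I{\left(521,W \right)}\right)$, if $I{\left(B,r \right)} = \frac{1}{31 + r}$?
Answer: $\frac{31414900027445}{172} \approx 1.8264 \cdot 10^{11}$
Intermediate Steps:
$W = 141$ ($W = 51 + 90 = 141$)
$\left(-236691 - 267368\right) \left(-362348 + I{\left(521,W \right)}\right) = \left(-236691 - 267368\right) \left(-362348 + \frac{1}{31 + 141}\right) = - 504059 \left(-362348 + \frac{1}{172}\right) = \left(-504059\right) \left(- \frac{62323855}{172}\right) = \frac{31414900027445}{172}$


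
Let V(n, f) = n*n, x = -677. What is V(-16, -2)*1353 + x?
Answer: 345691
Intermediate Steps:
V(n, f) = n²
V(-16, -2)*1353 + x = (-16)²*1353 - 677 = 256*1353 - 677 = 346368 - 677 = 345691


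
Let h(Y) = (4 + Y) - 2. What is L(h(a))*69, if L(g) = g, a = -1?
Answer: 69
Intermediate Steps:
h(Y) = 2 + Y
L(h(a))*69 = (2 - 1)*69 = 1*69 = 69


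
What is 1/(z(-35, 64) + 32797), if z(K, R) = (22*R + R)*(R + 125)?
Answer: 1/311005 ≈ 3.2154e-6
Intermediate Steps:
z(K, R) = 23*R*(125 + R) (z(K, R) = (23*R)*(125 + R) = 23*R*(125 + R))
1/(z(-35, 64) + 32797) = 1/(23*64*(125 + 64) + 32797) = 1/(23*64*189 + 32797) = 1/(278208 + 32797) = 1/311005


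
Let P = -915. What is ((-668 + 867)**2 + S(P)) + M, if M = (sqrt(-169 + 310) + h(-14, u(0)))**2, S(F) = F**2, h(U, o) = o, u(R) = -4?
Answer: 876983 - 8*sqrt(141) ≈ 8.7689e+5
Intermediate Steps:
M = (-4 + sqrt(141))**2 (M = (sqrt(-169 + 310) - 4)**2 = (sqrt(141) - 4)**2 = (-4 + sqrt(141))**2 ≈ 62.005)
((-668 + 867)**2 + S(P)) + M = ((-668 + 867)**2 + (-915)**2) + (4 - sqrt(141))**2 = (199**2 + 837225) + (4 - sqrt(141))**2 = (39601 + 837225) + (4 - sqrt(141))**2 = 876826 + (4 - sqrt(141))**2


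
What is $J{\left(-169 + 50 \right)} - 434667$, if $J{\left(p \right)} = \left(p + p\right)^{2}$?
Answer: $-378023$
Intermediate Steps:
$J{\left(p \right)} = 4 p^{2}$ ($J{\left(p \right)} = \left(2 p\right)^{2} = 4 p^{2}$)
$J{\left(-169 + 50 \right)} - 434667 = 4 \left(-169 + 50\right)^{2} - 434667 = 4 \left(-119\right)^{2} - 434667 = 4 \cdot 14161 - 434667 = 56644 - 434667 = -378023$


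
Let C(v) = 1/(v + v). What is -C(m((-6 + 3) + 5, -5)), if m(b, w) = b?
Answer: -¼ ≈ -0.25000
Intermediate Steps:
C(v) = 1/(2*v)
-C(m((-6 + 3) + 5, -5)) = -1/(2*((-6 + 3) + 5)) = -1/(2*(-3 + 5)) = -1/(2*2) = -1*¼ = -¼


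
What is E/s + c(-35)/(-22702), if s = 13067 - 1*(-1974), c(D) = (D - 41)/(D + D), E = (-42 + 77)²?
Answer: 486388346/5975563685 ≈ 0.081396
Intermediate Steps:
E = 1225 (E = 35² = 1225)
c(D) = (-41 + D)/(2*D) (c(D) = (-41 + D)/((2*D)) = (-41 + D)*(1/(2*D)) = (-41 + D)/(2*D))
s = 15041 (s = 13067 + 1974 = 15041)
E/s + c(-35)/(-22702) = 1225/15041 + ((½)*(-41 - 35)/(-35))/(-22702) = 1225*(1/15041) + ((½)*(-1/35)*(-76))*(-1/22702) = 1225/15041 + (38/35)*(-1/22702) = 1225/15041 - 19/397285 = 486388346/5975563685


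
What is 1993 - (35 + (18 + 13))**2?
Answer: -2363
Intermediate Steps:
1993 - (35 + (18 + 13))**2 = 1993 - (35 + 31)**2 = 1993 - 1*66**2 = 1993 - 1*4356 = 1993 - 4356 = -2363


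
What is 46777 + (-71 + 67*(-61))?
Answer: 42619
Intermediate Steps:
46777 + (-71 + 67*(-61)) = 46777 + (-71 - 4087) = 46777 - 4158 = 42619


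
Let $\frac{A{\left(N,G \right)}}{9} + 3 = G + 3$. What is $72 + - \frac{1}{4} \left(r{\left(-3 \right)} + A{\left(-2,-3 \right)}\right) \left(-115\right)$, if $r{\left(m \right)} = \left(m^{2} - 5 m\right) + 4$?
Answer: $\frac{403}{4} \approx 100.75$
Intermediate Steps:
$A{\left(N,G \right)} = 9 G$ ($A{\left(N,G \right)} = -27 + 9 \left(G + 3\right) = -27 + 9 \left(3 + G\right) = -27 + \left(27 + 9 G\right) = 9 G$)
$r{\left(m \right)} = 4 + m^{2} - 5 m$
$72 + - \frac{1}{4} \left(r{\left(-3 \right)} + A{\left(-2,-3 \right)}\right) \left(-115\right) = 72 + - \frac{1}{4} \left(\left(4 + \left(-3\right)^{2} - -15\right) + 9 \left(-3\right)\right) \left(-115\right) = 72 + \left(-1\right) \frac{1}{4} \left(\left(4 + 9 + 15\right) - 27\right) \left(-115\right) = 72 + - \frac{28 - 27}{4} \left(-115\right) = 72 + \left(- \frac{1}{4}\right) 1 \left(-115\right) = 72 - - \frac{115}{4} = 72 + \frac{115}{4} = \frac{403}{4}$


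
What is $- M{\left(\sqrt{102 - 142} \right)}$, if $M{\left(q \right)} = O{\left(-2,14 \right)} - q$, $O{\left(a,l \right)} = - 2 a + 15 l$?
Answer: $-214 + 2 i \sqrt{10} \approx -214.0 + 6.3246 i$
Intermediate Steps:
$M{\left(q \right)} = 214 - q$ ($M{\left(q \right)} = \left(\left(-2\right) \left(-2\right) + 15 \cdot 14\right) - q = \left(4 + 210\right) - q = 214 - q$)
$- M{\left(\sqrt{102 - 142} \right)} = - (214 - \sqrt{102 - 142}) = - (214 - \sqrt{-40}) = - (214 - 2 i \sqrt{10}) = -214 + 2 i \sqrt{10}$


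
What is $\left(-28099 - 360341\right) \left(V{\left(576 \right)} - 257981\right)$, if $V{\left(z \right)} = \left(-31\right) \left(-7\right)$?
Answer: $100125848160$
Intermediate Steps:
$V{\left(z \right)} = 217$
$\left(-28099 - 360341\right) \left(V{\left(576 \right)} - 257981\right) = \left(-28099 - 360341\right) \left(217 - 257981\right) = \left(-388440\right) \left(-257764\right) = 100125848160$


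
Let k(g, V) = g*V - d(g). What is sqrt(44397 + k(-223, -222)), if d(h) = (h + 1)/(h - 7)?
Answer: sqrt(1241854410)/115 ≈ 306.43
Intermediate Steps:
d(h) = (1 + h)/(-7 + h)
k(g, V) = V*g - (1 + g)/(-7 + g) (k(g, V) = g*V - (1 + g)/(-7 + g) = V*g - (1 + g)/(-7 + g))
sqrt(44397 + k(-223, -222)) = sqrt(44397 + (-1 - 1*(-223) - 222*(-223)*(-7 - 223))/(-7 - 223)) = sqrt(44397 + (-1 + 223 - 222*(-223)*(-230))/(-230)) = sqrt(44397 - (-1 + 223 - 11386380)/230) = sqrt(44397 - 1/230*(-11386158)) = sqrt(44397 + 5693079/115) = sqrt(10798734/115) = sqrt(1241854410)/115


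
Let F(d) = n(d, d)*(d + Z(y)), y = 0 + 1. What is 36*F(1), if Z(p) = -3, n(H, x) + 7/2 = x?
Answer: 180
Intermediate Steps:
n(H, x) = -7/2 + x
y = 1
F(d) = (-3 + d)*(-7/2 + d) (F(d) = (-7/2 + d)*(d - 3) = (-7/2 + d)*(-3 + d) = (-3 + d)*(-7/2 + d))
36*F(1) = 36*((-7 + 2*1)*(-3 + 1)/2) = 36*((½)*(-7 + 2)*(-2)) = 36*((½)*(-5)*(-2)) = 36*5 = 180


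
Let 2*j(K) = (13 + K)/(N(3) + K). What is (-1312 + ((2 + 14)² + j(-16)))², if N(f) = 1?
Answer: 111492481/100 ≈ 1.1149e+6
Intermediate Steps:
j(K) = (13 + K)/(2*(1 + K)) (j(K) = ((13 + K)/(1 + K))/2 = (13 + K)/(2*(1 + K)))
(-1312 + ((2 + 14)² + j(-16)))² = (-1312 + ((2 + 14)² + (13 - 16)/(2*(1 - 16))))² = (-1312 + (16² + (½)*(-3)/(-15)))² = (-1312 + (256 + (½)*(-1/15)*(-3)))² = (-1312 + (256 + ⅒))² = (-1312 + 2561/10)² = (-10559/10)² = 111492481/100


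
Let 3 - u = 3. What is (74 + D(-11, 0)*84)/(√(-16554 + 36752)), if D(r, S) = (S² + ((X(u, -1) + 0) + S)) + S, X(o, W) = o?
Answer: 37*√20198/10099 ≈ 0.52069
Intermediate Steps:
u = 0 (u = 3 - 1*3 = 3 - 3 = 0)
D(r, S) = S² + 2*S (D(r, S) = (S² + ((0 + 0) + S)) + S = (S² + (0 + S)) + S = (S² + S) + S = (S + S²) + S = S² + 2*S)
(74 + D(-11, 0)*84)/(√(-16554 + 36752)) = (74 + (0*(2 + 0))*84)/(√(-16554 + 36752)) = (74 + (0*2)*84)/(√20198) = (74 + 0*84)*(√20198/20198) = (74 + 0)*(√20198/20198) = 74*(√20198/20198) = 37*√20198/10099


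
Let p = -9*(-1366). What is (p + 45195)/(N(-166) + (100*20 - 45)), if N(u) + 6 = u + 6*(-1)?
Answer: 57489/1777 ≈ 32.352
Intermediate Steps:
p = 12294
N(u) = -12 + u (N(u) = -6 + (u + 6*(-1)) = -6 + (u - 6) = -6 + (-6 + u) = -12 + u)
(p + 45195)/(N(-166) + (100*20 - 45)) = (12294 + 45195)/((-12 - 166) + (100*20 - 45)) = 57489/(-178 + (2000 - 45)) = 57489/(-178 + 1955) = 57489/1777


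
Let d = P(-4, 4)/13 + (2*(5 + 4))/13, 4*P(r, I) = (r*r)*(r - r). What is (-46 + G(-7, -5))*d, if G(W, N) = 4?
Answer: -756/13 ≈ -58.154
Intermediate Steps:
P(r, I) = 0 (P(r, I) = ((r*r)*(r - r))/4 = (r²*0)/4 = (¼)*0 = 0)
d = 18/13 (d = 0/13 + (2*(5 + 4))/13 = 0*(1/13) + (2*9)*(1/13) = 0 + 18*(1/13) = 0 + 18/13 = 18/13 ≈ 1.3846)
(-46 + G(-7, -5))*d = (-46 + 4)*(18/13) = -42*18/13 = -756/13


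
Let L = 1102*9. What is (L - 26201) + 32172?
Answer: 15889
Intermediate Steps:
L = 9918
(L - 26201) + 32172 = (9918 - 26201) + 32172 = -16283 + 32172 = 15889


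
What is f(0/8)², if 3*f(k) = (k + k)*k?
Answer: 0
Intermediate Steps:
f(k) = 2*k²/3 (f(k) = ((k + k)*k)/3 = ((2*k)*k)/3 = (2*k²)/3 = 2*k²/3)
f(0/8)² = (2*(0/8)²/3)² = (2*(0*(⅛))²/3)² = ((⅔)*0²)² = ((⅔)*0)² = 0² = 0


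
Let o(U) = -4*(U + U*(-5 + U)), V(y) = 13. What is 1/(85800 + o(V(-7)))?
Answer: 1/85332 ≈ 1.1719e-5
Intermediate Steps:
o(U) = -4*U - 4*U*(-5 + U)
1/(85800 + o(V(-7))) = 1/(85800 + 4*13*(4 - 1*13)) = 1/(85800 + 4*13*(4 - 13)) = 1/(85800 + 4*13*(-9)) = 1/(85800 - 468) = 1/85332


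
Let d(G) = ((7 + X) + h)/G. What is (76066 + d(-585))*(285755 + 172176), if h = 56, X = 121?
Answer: 20377208716606/585 ≈ 3.4833e+10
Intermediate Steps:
d(G) = 184/G (d(G) = ((7 + 121) + 56)/G = (128 + 56)/G = 184/G)
(76066 + d(-585))*(285755 + 172176) = (76066 + 184/(-585))*(285755 + 172176) = (76066 + 184*(-1/585))*457931 = (76066 - 184/585)*457931 = (44498426/585)*457931 = 20377208716606/585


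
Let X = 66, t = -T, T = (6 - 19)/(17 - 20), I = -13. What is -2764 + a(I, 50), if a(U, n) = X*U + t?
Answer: -10879/3 ≈ -3626.3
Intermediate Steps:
T = 13/3 (T = -13/(-3) = -13*(-⅓) = 13/3 ≈ 4.3333)
t = -13/3 (t = -1*13/3 = -13/3 ≈ -4.3333)
a(U, n) = -13/3 + 66*U (a(U, n) = 66*U - 13/3 = -13/3 + 66*U)
-2764 + a(I, 50) = -2764 + (-13/3 + 66*(-13)) = -2764 + (-13/3 - 858) = -2764 - 2587/3 = -10879/3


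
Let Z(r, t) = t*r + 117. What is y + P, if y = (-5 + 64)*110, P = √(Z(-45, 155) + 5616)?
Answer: 6490 + 3*I*√138 ≈ 6490.0 + 35.242*I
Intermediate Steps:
Z(r, t) = 117 + r*t (Z(r, t) = r*t + 117 = 117 + r*t)
P = 3*I*√138 (P = √((117 - 45*155) + 5616) = √((117 - 6975) + 5616) = √(-6858 + 5616) = √(-1242) = 3*I*√138 ≈ 35.242*I)
y = 6490 (y = 59*110 = 6490)
y + P = 6490 + 3*I*√138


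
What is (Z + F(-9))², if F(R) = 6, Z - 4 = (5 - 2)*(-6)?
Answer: 64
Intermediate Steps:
Z = -14 (Z = 4 + (5 - 2)*(-6) = 4 + 3*(-6) = 4 - 18 = -14)
(Z + F(-9))² = (-14 + 6)² = (-8)² = 64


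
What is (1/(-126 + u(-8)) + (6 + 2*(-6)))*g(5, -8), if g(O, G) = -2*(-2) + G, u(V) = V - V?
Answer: 1514/63 ≈ 24.032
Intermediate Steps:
u(V) = 0
g(O, G) = 4 + G
(1/(-126 + u(-8)) + (6 + 2*(-6)))*g(5, -8) = (1/(-126 + 0) + (6 + 2*(-6)))*(4 - 8) = (1/(-126) + (6 - 12))*(-4) = (-1/126 - 6)*(-4) = -757/126*(-4) = 1514/63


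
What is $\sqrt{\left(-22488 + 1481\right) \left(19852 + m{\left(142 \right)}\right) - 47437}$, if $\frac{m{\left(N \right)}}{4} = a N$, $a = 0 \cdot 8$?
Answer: $i \sqrt{417078401} \approx 20423.0 i$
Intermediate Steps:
$a = 0$
$m{\left(N \right)} = 0$ ($m{\left(N \right)} = 4 \cdot 0 N = 4 \cdot 0 = 0$)
$\sqrt{\left(-22488 + 1481\right) \left(19852 + m{\left(142 \right)}\right) - 47437} = \sqrt{\left(-22488 + 1481\right) \left(19852 + 0\right) - 47437} = \sqrt{\left(-21007\right) 19852 - 47437} = \sqrt{-417030964 - 47437} = \sqrt{-417078401} = i \sqrt{417078401}$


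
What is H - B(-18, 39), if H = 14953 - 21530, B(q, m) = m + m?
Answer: -6655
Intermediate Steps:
B(q, m) = 2*m
H = -6577
H - B(-18, 39) = -6577 - 2*39 = -6577 - 1*78 = -6577 - 78 = -6655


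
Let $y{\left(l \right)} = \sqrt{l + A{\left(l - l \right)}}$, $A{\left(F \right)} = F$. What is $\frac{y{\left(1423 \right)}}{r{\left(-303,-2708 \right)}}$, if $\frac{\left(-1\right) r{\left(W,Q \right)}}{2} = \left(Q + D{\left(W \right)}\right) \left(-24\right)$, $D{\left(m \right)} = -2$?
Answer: $- \frac{\sqrt{1423}}{130080} \approx -0.00029$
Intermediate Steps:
$y{\left(l \right)} = \sqrt{l}$ ($y{\left(l \right)} = \sqrt{l + \left(l - l\right)} = \sqrt{l + 0} = \sqrt{l}$)
$r{\left(W,Q \right)} = -96 + 48 Q$ ($r{\left(W,Q \right)} = - 2 \left(Q - 2\right) \left(-24\right) = - 2 \left(-2 + Q\right) \left(-24\right) = - 2 \left(48 - 24 Q\right) = -96 + 48 Q$)
$\frac{y{\left(1423 \right)}}{r{\left(-303,-2708 \right)}} = \frac{\sqrt{1423}}{-96 + 48 \left(-2708\right)} = \frac{\sqrt{1423}}{-96 - 129984} = \frac{\sqrt{1423}}{-130080} = \sqrt{1423} \left(- \frac{1}{130080}\right) = - \frac{\sqrt{1423}}{130080}$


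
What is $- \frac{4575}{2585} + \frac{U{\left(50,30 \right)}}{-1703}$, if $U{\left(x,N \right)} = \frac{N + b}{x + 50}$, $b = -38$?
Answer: $- \frac{38955091}{22011275} \approx -1.7698$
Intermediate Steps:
$U{\left(x,N \right)} = \frac{-38 + N}{50 + x}$ ($U{\left(x,N \right)} = \frac{N - 38}{x + 50} = \frac{-38 + N}{50 + x}$)
$- \frac{4575}{2585} + \frac{U{\left(50,30 \right)}}{-1703} = - \frac{4575}{2585} + \frac{\frac{1}{50 + 50} \left(-38 + 30\right)}{-1703} = \left(-4575\right) \frac{1}{2585} + \frac{1}{100} \left(-8\right) \left(- \frac{1}{1703}\right) = - \frac{915}{517} + \frac{1}{100} \left(-8\right) \left(- \frac{1}{1703}\right) = - \frac{915}{517} - - \frac{2}{42575} = - \frac{915}{517} + \frac{2}{42575} = - \frac{38955091}{22011275}$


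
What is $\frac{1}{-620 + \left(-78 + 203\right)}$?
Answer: $- \frac{1}{495} \approx -0.0020202$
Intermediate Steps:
$\frac{1}{-620 + \left(-78 + 203\right)} = \frac{1}{-620 + 125} = \frac{1}{-495} = - \frac{1}{495}$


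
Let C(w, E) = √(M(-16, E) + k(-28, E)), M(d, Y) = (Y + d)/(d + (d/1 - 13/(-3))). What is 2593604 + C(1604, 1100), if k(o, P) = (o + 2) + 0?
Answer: 2593604 + I*√449030/83 ≈ 2.5936e+6 + 8.0735*I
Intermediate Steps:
M(d, Y) = (Y + d)/(13/3 + 2*d) (M(d, Y) = (Y + d)/(d + (d*1 - 13*(-⅓))) = (Y + d)/(d + (d + 13/3)) = (Y + d)/(d + (13/3 + d)) = (Y + d)/(13/3 + 2*d))
k(o, P) = 2 + o (k(o, P) = (2 + o) + 0 = 2 + o)
C(w, E) = √(-2110/83 - 3*E/83) (C(w, E) = √(3*(E - 16)/(13 + 6*(-16)) + (2 - 28)) = √(3*(-16 + E)/(13 - 96) - 26) = √(3*(-16 + E)/(-83) - 26) = √(3*(-1/83)*(-16 + E) - 26) = √((48/83 - 3*E/83) - 26) = √(-2110/83 - 3*E/83))
2593604 + C(1604, 1100) = 2593604 + √(-175130 - 249*1100)/83 = 2593604 + √(-175130 - 273900)/83 = 2593604 + √(-449030)/83 = 2593604 + (I*√449030)/83 = 2593604 + I*√449030/83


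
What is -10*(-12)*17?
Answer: 2040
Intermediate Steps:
-10*(-12)*17 = 120*17 = 2040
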